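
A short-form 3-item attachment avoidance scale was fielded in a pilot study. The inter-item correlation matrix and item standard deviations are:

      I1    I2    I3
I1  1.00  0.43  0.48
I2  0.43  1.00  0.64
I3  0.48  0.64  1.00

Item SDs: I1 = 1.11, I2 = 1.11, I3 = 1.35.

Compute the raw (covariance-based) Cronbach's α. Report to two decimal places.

Cronbach's α = 0.76

Σσ²ᵢ = 1.11² + 1.11² + 1.35² = 4.2867
Covariances σ_ij = r_ij · s_i · s_j:
  σ(I1,I2) = 0.43 × 1.11 × 1.11 = 0.5298
  σ(I1,I3) = 0.48 × 1.11 × 1.35 = 0.7193
  σ(I2,I3) = 0.64 × 1.11 × 1.35 = 0.9590
σ²_T = Σσ²ᵢ + 2·Σσ_ij = 4.2867 + 2 × 2.2081 = 8.7029
α = (3/2)·(1 − 4.2867/8.7029) = 0.76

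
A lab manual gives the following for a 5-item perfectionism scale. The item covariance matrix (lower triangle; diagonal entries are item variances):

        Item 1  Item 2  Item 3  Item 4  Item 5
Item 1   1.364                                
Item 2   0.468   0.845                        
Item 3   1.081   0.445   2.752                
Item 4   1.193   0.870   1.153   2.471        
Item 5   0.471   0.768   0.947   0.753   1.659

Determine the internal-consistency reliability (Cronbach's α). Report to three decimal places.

Cronbach's α = 0.802

Σσᵢ² = 1.364 + 0.845 + 2.752 + 2.471 + 1.659 = 9.091
Sum of off-diagonal covariances = 8.149
total variance = 9.091 + 2 × 8.149 = 25.389
α = (k/(k−1))·(1 − Σσᵢ²/total variance) = (5/4)·(1 − 9.091/25.389) = 0.802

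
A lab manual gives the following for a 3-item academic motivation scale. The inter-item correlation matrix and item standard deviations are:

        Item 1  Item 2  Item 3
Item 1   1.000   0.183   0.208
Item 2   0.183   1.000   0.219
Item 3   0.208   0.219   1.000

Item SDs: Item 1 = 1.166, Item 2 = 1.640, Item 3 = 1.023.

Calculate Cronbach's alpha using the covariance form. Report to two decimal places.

Σσ²ᵢ = 1.166² + 1.640² + 1.023² = 5.0957
Covariances σ_ij = r_ij · s_i · s_j:
  σ(Item 1,Item 2) = 0.183 × 1.166 × 1.640 = 0.3499
  σ(Item 1,Item 3) = 0.208 × 1.166 × 1.023 = 0.2481
  σ(Item 2,Item 3) = 0.219 × 1.640 × 1.023 = 0.3674
σ²_T = Σσ²ᵢ + 2·Σσ_ij = 5.0957 + 2 × 0.9654 = 7.0265
α = (3/2)·(1 − 5.0957/7.0265) = 0.41

α = 0.41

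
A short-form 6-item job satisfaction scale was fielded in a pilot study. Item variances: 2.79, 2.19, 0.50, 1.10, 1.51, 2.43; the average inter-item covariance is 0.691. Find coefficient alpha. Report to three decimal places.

coefficient alpha = 0.796

Σσᵢ² = 2.79 + 2.19 + 0.50 + 1.10 + 1.51 + 2.43 = 10.52
Sum of the 15 distinct covariances = 15 × 0.691 = 10.365
total variance = Σσᵢ² + 2·Σcov = 10.52 + 2 × 10.365 = 31.250
α = (6/5)·(1 − 10.52/31.250) = 0.796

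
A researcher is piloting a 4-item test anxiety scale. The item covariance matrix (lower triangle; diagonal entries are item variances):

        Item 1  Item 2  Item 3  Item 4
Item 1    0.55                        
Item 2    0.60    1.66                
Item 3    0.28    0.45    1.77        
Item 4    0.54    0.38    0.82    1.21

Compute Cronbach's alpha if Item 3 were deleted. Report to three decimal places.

Remaining items: Item 1, Item 2, Item 4 (k = 3).
Σσᵢ² = 0.55 + 1.66 + 1.21 = 3.42
σ²_total = 3.42 + 2 × 1.52 = 6.46
α (item deleted) = (3/2)·(1 − 3.42/6.46) = 0.706

α = 0.706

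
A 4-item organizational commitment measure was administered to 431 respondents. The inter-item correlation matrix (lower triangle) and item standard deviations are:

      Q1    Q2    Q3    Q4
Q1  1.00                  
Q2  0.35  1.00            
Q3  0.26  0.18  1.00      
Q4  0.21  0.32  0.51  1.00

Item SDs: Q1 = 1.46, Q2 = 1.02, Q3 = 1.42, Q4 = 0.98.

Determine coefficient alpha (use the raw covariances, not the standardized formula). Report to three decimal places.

Σσ²ᵢ = 1.46² + 1.02² + 1.42² + 0.98² = 6.1488
Covariances σ_ij = r_ij · s_i · s_j:
  σ(Q1,Q2) = 0.35 × 1.46 × 1.02 = 0.5212
  σ(Q1,Q3) = 0.26 × 1.46 × 1.42 = 0.5390
  σ(Q1,Q4) = 0.21 × 1.46 × 0.98 = 0.3005
  σ(Q2,Q3) = 0.18 × 1.02 × 1.42 = 0.2607
  σ(Q2,Q4) = 0.32 × 1.02 × 0.98 = 0.3199
  σ(Q3,Q4) = 0.51 × 1.42 × 0.98 = 0.7097
σ²_T = Σσ²ᵢ + 2·Σσ_ij = 6.1488 + 2 × 2.6510 = 11.4508
α = (4/3)·(1 − 6.1488/11.4508) = 0.617

coefficient alpha = 0.617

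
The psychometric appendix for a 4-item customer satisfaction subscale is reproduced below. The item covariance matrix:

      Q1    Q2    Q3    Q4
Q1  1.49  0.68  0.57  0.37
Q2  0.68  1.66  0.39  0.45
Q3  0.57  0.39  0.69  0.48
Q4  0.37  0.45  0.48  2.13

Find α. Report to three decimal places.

ΣVar(i) = 1.49 + 1.66 + 0.69 + 2.13 = 5.97
Sum of the distinct covariances = 2.94
σ²_T = 5.97 + 2 × 2.94 = 11.85
α = (k/(k−1))·(1 − ΣVar(i)/σ²_T) = (4/3)·(1 − 5.97/11.85) = 0.662

α = 0.662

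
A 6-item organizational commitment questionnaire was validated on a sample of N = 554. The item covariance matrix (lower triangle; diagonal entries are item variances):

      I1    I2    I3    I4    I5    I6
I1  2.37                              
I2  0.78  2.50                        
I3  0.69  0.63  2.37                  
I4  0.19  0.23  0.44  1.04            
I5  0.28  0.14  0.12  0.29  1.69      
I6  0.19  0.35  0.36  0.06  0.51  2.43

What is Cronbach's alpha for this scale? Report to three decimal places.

Cronbach's alpha = 0.551

Σσᵢ² = 2.37 + 2.50 + 2.37 + 1.04 + 1.69 + 2.43 = 12.40
Sum of the distinct covariances = 5.26
total variance = 12.40 + 2 × 5.26 = 22.92
α = (k/(k−1))·(1 − Σσᵢ²/total variance) = (6/5)·(1 − 12.40/22.92) = 0.551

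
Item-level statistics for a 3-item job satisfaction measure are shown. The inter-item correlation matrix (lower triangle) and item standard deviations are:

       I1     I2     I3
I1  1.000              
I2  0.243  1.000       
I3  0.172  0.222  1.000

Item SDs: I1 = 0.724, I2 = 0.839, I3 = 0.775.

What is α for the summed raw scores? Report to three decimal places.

α = 0.447

Σσ²ᵢ = 0.724² + 0.839² + 0.775² = 1.8287
Covariances σ_ij = r_ij · s_i · s_j:
  σ(I1,I2) = 0.243 × 0.724 × 0.839 = 0.1476
  σ(I1,I3) = 0.172 × 0.724 × 0.775 = 0.0965
  σ(I2,I3) = 0.222 × 0.839 × 0.775 = 0.1443
σ²_T = Σσ²ᵢ + 2·Σσ_ij = 1.8287 + 2 × 0.3884 = 2.6055
α = (3/2)·(1 − 1.8287/2.6055) = 0.447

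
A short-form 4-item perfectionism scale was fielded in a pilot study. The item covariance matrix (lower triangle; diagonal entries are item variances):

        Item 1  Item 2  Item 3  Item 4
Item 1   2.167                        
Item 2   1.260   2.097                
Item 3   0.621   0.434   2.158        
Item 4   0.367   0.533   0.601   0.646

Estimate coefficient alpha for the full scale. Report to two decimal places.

coefficient alpha = 0.69

sum of item variances = 2.167 + 2.097 + 2.158 + 0.646 = 7.068
Sum of the distinct covariances = 3.816
total variance = 7.068 + 2 × 3.816 = 14.700
α = (k/(k−1))·(1 − sum of item variances/total variance) = (4/3)·(1 − 7.068/14.700) = 0.69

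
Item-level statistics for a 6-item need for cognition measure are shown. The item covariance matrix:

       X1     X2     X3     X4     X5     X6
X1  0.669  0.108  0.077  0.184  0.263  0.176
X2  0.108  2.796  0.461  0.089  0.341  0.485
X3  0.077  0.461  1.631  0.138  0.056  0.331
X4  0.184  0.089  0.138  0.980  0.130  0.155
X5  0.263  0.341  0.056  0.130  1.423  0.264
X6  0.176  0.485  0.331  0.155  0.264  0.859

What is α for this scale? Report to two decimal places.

α = 0.53

Σσᵢ² = 0.669 + 2.796 + 1.631 + 0.980 + 1.423 + 0.859 = 8.358
Σ_{i<j} σ_ij = 3.258
σ²_T = 8.358 + 2 × 3.258 = 14.874
α = (k/(k−1))·(1 − Σσᵢ²/σ²_T) = (6/5)·(1 − 8.358/14.874) = 0.53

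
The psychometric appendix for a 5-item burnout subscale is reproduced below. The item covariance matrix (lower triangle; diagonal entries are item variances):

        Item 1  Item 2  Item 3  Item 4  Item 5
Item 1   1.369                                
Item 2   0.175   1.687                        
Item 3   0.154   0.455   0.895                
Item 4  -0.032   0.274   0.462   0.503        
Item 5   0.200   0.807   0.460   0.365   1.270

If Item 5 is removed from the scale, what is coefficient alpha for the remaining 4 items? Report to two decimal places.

Remaining items: Item 1, Item 2, Item 3, Item 4 (k = 4).
sum of item variances = 1.369 + 1.687 + 0.895 + 0.503 = 4.454
total variance = 4.454 + 2 × 1.488 = 7.430
α (item deleted) = (4/3)·(1 − 4.454/7.430) = 0.53

coefficient alpha = 0.53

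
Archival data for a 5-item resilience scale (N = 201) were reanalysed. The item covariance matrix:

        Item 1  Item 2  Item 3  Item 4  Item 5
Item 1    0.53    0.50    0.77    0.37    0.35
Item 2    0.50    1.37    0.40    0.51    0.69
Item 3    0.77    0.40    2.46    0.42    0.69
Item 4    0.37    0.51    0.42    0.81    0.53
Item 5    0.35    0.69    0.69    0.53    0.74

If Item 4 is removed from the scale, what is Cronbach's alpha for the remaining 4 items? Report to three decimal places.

α = 0.762

Remaining items: Item 1, Item 2, Item 3, Item 5 (k = 4).
ΣVar(i) = 0.53 + 1.37 + 2.46 + 0.74 = 5.10
Var(T) = 5.10 + 2 × 3.40 = 11.90
α (item deleted) = (4/3)·(1 − 5.10/11.90) = 0.762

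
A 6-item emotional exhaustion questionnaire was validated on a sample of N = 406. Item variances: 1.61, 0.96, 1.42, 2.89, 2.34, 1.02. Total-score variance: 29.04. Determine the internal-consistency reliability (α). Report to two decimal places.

Σσ²ᵢ = 1.61 + 0.96 + 1.42 + 2.89 + 2.34 + 1.02 = 10.24
α = (k/(k−1))·(1 − Σσ²ᵢ/total variance) = (6/5)·(1 − 10.24/29.04) = 0.78

α = 0.78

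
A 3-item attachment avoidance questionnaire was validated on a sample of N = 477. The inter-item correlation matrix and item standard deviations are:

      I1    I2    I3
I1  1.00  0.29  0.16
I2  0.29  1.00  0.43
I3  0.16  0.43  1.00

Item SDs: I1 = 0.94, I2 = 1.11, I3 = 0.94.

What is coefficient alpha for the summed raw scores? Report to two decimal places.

Σσ²ᵢ = 0.94² + 1.11² + 0.94² = 2.9993
Covariances σ_ij = r_ij · s_i · s_j:
  σ(I1,I2) = 0.29 × 0.94 × 1.11 = 0.3026
  σ(I1,I3) = 0.16 × 0.94 × 0.94 = 0.1414
  σ(I2,I3) = 0.43 × 1.11 × 0.94 = 0.4487
σ²_T = Σσ²ᵢ + 2·Σσ_ij = 2.9993 + 2 × 0.8927 = 4.7847
α = (3/2)·(1 − 2.9993/4.7847) = 0.56

α = 0.56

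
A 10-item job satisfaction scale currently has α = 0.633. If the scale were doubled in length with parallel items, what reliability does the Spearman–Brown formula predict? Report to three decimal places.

predicted reliability = 0.775

Length factor m = 2
α' = m·α / (1 + (m−1)·α)
   = 2 × 0.633 / (1 + (2 − 1) × 0.633)
   = 1.2660 / 1.6330 = 0.775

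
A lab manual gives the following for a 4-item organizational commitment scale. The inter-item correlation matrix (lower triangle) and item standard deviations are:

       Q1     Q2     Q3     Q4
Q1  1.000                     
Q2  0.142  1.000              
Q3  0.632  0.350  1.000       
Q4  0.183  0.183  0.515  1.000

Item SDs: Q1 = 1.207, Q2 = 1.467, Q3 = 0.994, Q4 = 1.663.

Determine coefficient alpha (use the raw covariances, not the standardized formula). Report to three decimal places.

Σσ²ᵢ = 1.207² + 1.467² + 0.994² + 1.663² = 7.3625
Covariances σ_ij = r_ij · s_i · s_j:
  σ(Q1,Q2) = 0.142 × 1.207 × 1.467 = 0.2514
  σ(Q1,Q3) = 0.632 × 1.207 × 0.994 = 0.7582
  σ(Q1,Q4) = 0.183 × 1.207 × 1.663 = 0.3673
  σ(Q2,Q3) = 0.350 × 1.467 × 0.994 = 0.5104
  σ(Q2,Q4) = 0.183 × 1.467 × 1.663 = 0.4465
  σ(Q3,Q4) = 0.515 × 0.994 × 1.663 = 0.8513
σ²_T = Σσ²ᵢ + 2·Σσ_ij = 7.3625 + 2 × 3.1851 = 13.7327
α = (4/3)·(1 − 7.3625/13.7327) = 0.618

α = 0.618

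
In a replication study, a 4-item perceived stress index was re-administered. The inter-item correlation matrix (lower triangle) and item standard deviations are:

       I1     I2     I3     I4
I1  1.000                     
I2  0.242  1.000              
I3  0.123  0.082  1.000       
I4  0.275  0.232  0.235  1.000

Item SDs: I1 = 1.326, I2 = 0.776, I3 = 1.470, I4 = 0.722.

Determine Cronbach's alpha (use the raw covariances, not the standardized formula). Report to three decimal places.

Σσ²ᵢ = 1.326² + 0.776² + 1.470² + 0.722² = 5.0426
Covariances σ_ij = r_ij · s_i · s_j:
  σ(I1,I2) = 0.242 × 1.326 × 0.776 = 0.2490
  σ(I1,I3) = 0.123 × 1.326 × 1.470 = 0.2398
  σ(I1,I4) = 0.275 × 1.326 × 0.722 = 0.2633
  σ(I2,I3) = 0.082 × 0.776 × 1.470 = 0.0935
  σ(I2,I4) = 0.232 × 0.776 × 0.722 = 0.1300
  σ(I3,I4) = 0.235 × 1.470 × 0.722 = 0.2494
σ²_T = Σσ²ᵢ + 2·Σσ_ij = 5.0426 + 2 × 1.2250 = 7.4926
α = (4/3)·(1 − 5.0426/7.4926) = 0.436

Cronbach's alpha = 0.436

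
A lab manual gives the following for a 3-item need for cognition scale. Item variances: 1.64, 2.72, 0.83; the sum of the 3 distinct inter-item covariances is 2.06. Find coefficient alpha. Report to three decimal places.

coefficient alpha = 0.664

ΣVar(i) = 1.64 + 2.72 + 0.83 = 5.19
Sum of distinct covariances = 2.06
Var(T) = ΣVar(i) + 2·Σcov = 5.19 + 2 × 2.06 = 9.31
α = (3/2)·(1 − 5.19/9.31) = 0.664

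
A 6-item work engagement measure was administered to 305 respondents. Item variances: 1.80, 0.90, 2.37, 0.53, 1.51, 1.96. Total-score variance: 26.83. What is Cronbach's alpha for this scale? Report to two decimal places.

ΣVar(i) = 1.80 + 0.90 + 2.37 + 0.53 + 1.51 + 1.96 = 9.07
α = (k/(k−1))·(1 − ΣVar(i)/σ²_T) = (6/5)·(1 − 9.07/26.83) = 0.79

α = 0.79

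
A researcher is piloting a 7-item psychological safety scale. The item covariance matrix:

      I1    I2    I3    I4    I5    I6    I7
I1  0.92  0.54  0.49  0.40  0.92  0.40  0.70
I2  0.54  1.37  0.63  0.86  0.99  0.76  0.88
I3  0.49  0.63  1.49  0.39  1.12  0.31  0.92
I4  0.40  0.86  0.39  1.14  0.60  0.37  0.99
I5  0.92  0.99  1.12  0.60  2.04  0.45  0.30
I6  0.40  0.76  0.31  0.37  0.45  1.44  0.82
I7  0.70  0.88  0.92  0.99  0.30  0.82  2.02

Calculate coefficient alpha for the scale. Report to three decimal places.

α = 0.848

ΣVar(i) = 0.92 + 1.37 + 1.49 + 1.14 + 2.04 + 1.44 + 2.02 = 10.42
Σ_{i<j} σ_ij = 13.84
σ²_total = 10.42 + 2 × 13.84 = 38.10
α = (k/(k−1))·(1 − ΣVar(i)/σ²_total) = (7/6)·(1 − 10.42/38.10) = 0.848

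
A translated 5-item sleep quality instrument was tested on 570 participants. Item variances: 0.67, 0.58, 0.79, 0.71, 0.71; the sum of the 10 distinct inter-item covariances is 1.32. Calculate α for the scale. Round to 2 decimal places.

α = 0.54

sum of item variances = 0.67 + 0.58 + 0.79 + 0.71 + 0.71 = 3.46
Sum of distinct covariances = 1.32
total variance = sum of item variances + 2·Σcov = 3.46 + 2 × 1.32 = 6.10
α = (5/4)·(1 − 3.46/6.10) = 0.54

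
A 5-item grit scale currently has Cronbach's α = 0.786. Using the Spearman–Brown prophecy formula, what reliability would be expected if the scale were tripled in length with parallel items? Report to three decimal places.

predicted reliability = 0.917

Length factor m = 3
α' = m·α / (1 + (m−1)·α)
   = 3 × 0.786 / (1 + (3 − 1) × 0.786)
   = 2.3580 / 2.5720 = 0.917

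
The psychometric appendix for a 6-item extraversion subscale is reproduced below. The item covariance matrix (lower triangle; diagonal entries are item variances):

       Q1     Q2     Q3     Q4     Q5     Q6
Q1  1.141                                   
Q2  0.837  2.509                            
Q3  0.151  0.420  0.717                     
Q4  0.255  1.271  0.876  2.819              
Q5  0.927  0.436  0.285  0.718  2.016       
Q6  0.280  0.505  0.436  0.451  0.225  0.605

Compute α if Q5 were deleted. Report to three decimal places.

Remaining items: Q1, Q2, Q3, Q4, Q6 (k = 5).
sum of item variances = 1.141 + 2.509 + 0.717 + 2.819 + 0.605 = 7.791
σ²_total = 7.791 + 2 × 5.482 = 18.755
α (item deleted) = (5/4)·(1 − 7.791/18.755) = 0.731

α = 0.731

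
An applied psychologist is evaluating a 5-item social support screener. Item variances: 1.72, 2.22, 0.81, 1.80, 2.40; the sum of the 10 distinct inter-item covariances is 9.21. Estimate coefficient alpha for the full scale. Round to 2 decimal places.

coefficient alpha = 0.84

ΣVar(i) = 1.72 + 2.22 + 0.81 + 1.80 + 2.40 = 8.95
Sum of distinct covariances = 9.21
σ²_T = ΣVar(i) + 2·Σcov = 8.95 + 2 × 9.21 = 27.37
α = (5/4)·(1 − 8.95/27.37) = 0.84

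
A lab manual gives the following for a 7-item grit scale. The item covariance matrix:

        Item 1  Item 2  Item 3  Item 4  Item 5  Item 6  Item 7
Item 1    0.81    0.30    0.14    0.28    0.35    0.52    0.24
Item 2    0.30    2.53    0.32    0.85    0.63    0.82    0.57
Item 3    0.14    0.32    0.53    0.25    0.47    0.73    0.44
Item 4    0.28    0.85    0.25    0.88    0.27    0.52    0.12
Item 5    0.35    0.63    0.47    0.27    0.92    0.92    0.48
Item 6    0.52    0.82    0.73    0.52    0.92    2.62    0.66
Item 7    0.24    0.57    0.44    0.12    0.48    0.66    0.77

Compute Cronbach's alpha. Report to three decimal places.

Σσ²ᵢ = 0.81 + 2.53 + 0.53 + 0.88 + 0.92 + 2.62 + 0.77 = 9.06
Σ_{i<j} σ_ij = 9.88
Var(T) = 9.06 + 2 × 9.88 = 28.82
α = (k/(k−1))·(1 − Σσ²ᵢ/Var(T)) = (7/6)·(1 − 9.06/28.82) = 0.800

Cronbach's alpha = 0.800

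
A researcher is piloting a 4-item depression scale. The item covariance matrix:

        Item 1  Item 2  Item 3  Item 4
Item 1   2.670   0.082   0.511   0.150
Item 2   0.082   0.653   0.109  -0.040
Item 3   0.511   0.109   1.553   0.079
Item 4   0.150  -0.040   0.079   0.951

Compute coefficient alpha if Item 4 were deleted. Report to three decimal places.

α = 0.335

Remaining items: Item 1, Item 2, Item 3 (k = 3).
sum of item variances = 2.670 + 0.653 + 1.553 = 4.876
σ²_T = 4.876 + 2 × 0.702 = 6.280
α (item deleted) = (3/2)·(1 − 4.876/6.280) = 0.335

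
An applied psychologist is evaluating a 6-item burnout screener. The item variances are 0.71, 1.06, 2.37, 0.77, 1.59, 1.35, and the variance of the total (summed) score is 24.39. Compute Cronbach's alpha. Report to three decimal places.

Cronbach's alpha = 0.814

ΣVar(i) = 0.71 + 1.06 + 2.37 + 0.77 + 1.59 + 1.35 = 7.85
α = (k/(k−1))·(1 − ΣVar(i)/σ²_total) = (6/5)·(1 − 7.85/24.39) = 0.814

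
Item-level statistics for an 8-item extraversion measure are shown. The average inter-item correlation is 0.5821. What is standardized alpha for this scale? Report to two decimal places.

α = 0.92

Standardized α = k·r̄ / (1 + (k−1)·r̄) = 8 × 0.5821 / (1 + 7 × 0.5821)
  = 4.6568 / 5.0747 = 0.92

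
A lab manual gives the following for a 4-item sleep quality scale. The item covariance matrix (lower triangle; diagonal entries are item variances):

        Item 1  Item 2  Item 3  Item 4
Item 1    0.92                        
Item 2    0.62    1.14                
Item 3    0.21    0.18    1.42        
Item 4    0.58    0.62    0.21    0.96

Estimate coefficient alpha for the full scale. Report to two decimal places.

α = 0.70

ΣVar(i) = 0.92 + 1.14 + 1.42 + 0.96 = 4.44
Sum of the distinct covariances = 2.42
σ²_T = 4.44 + 2 × 2.42 = 9.28
α = (k/(k−1))·(1 − ΣVar(i)/σ²_T) = (4/3)·(1 − 4.44/9.28) = 0.70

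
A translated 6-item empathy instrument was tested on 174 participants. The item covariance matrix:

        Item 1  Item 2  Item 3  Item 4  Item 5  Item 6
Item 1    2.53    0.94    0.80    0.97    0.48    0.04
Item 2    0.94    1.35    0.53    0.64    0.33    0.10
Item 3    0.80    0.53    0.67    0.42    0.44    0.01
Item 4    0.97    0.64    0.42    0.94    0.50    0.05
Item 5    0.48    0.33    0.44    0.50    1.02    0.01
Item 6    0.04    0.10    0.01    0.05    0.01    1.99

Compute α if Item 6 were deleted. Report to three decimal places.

α = 0.813

Remaining items: Item 1, Item 2, Item 3, Item 4, Item 5 (k = 5).
Σσ²ᵢ = 2.53 + 1.35 + 0.67 + 0.94 + 1.02 = 6.51
Var(T) = 6.51 + 2 × 6.05 = 18.61
α (item deleted) = (5/4)·(1 − 6.51/18.61) = 0.813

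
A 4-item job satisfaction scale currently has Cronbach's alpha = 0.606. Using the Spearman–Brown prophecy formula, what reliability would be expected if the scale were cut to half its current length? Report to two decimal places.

predicted reliability = 0.43

Length factor m = 1/2
α' = m·α / (1 − (1−m)·α)
   = 1/2 × 0.606 / (1 − (1 − 1/2) × 0.606)
   = 0.3030 / 0.6970 = 0.43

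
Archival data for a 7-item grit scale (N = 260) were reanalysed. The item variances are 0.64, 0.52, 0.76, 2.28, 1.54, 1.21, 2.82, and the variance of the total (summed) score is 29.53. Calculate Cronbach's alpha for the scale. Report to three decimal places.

ΣVar(i) = 0.64 + 0.52 + 0.76 + 2.28 + 1.54 + 1.21 + 2.82 = 9.77
α = (k/(k−1))·(1 − ΣVar(i)/σ²_T) = (7/6)·(1 − 9.77/29.53) = 0.781

α = 0.781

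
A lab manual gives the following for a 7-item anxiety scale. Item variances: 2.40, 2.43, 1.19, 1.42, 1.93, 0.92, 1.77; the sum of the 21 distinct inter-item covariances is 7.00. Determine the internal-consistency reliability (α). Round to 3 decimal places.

α = 0.627

Σσ²ᵢ = 2.40 + 2.43 + 1.19 + 1.42 + 1.93 + 0.92 + 1.77 = 12.06
Sum of distinct covariances = 7.00
σ²_T = Σσ²ᵢ + 2·Σcov = 12.06 + 2 × 7.00 = 26.06
α = (7/6)·(1 − 12.06/26.06) = 0.627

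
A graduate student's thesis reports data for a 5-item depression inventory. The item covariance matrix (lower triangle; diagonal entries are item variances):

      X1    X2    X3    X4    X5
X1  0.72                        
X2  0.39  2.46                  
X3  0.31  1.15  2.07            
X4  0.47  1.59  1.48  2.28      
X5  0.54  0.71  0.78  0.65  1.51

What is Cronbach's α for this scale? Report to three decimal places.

sum of item variances = 0.72 + 2.46 + 2.07 + 2.28 + 1.51 = 9.04
Σ_{i<j} σ_ij = 8.07
σ²_T = 9.04 + 2 × 8.07 = 25.18
α = (k/(k−1))·(1 − sum of item variances/σ²_T) = (5/4)·(1 − 9.04/25.18) = 0.801

α = 0.801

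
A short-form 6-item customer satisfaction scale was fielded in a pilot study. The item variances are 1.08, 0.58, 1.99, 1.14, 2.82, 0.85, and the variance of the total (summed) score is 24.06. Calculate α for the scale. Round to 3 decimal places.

Σσᵢ² = 1.08 + 0.58 + 1.99 + 1.14 + 2.82 + 0.85 = 8.46
α = (k/(k−1))·(1 − Σσᵢ²/Var(T)) = (6/5)·(1 − 8.46/24.06) = 0.778

α = 0.778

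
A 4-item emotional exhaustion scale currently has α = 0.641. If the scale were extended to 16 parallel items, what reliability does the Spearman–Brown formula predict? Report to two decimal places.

Length factor m = 16/4 = 4.0000
α' = m·α / (1 + (m−1)·α)
   = 16/4 × 0.641 / (1 + (16/4 − 1) × 0.641)
   = 2.5640 / 2.9230 = 0.88

predicted reliability = 0.88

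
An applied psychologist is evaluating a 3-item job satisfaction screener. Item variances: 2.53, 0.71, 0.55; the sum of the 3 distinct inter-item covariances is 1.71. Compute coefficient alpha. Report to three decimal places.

coefficient alpha = 0.712

Σσᵢ² = 2.53 + 0.71 + 0.55 = 3.79
Sum of distinct covariances = 1.71
σ²_total = Σσᵢ² + 2·Σcov = 3.79 + 2 × 1.71 = 7.21
α = (3/2)·(1 − 3.79/7.21) = 0.712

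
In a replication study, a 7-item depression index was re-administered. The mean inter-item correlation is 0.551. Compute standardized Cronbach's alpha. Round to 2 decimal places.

Standardized α = k·r̄ / (1 + (k−1)·r̄) = 7 × 0.551 / (1 + 6 × 0.551)
  = 3.8570 / 4.3060 = 0.90

α = 0.90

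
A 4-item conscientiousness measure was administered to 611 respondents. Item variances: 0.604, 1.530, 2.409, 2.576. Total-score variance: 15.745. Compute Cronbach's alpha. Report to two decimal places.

Cronbach's alpha = 0.73

sum of item variances = 0.604 + 1.530 + 2.409 + 2.576 = 7.119
α = (k/(k−1))·(1 − sum of item variances/total variance) = (4/3)·(1 − 7.119/15.745) = 0.73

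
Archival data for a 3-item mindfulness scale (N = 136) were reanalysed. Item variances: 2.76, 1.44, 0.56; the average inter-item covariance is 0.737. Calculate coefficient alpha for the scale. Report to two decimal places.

Σσ²ᵢ = 2.76 + 1.44 + 0.56 = 4.76
Sum of the 3 distinct covariances = 3 × 0.737 = 2.211
total variance = Σσ²ᵢ + 2·Σcov = 4.76 + 2 × 2.211 = 9.182
α = (3/2)·(1 − 4.76/9.182) = 0.72

coefficient alpha = 0.72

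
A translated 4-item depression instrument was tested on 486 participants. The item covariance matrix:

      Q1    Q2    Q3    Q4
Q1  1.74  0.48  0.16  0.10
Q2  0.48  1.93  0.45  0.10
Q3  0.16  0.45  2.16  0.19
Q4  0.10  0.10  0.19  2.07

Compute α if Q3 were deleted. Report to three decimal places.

α = 0.287

Remaining items: Q1, Q2, Q4 (k = 3).
sum of item variances = 1.74 + 1.93 + 2.07 = 5.74
σ²_T = 5.74 + 2 × 0.68 = 7.10
α (item deleted) = (3/2)·(1 − 5.74/7.10) = 0.287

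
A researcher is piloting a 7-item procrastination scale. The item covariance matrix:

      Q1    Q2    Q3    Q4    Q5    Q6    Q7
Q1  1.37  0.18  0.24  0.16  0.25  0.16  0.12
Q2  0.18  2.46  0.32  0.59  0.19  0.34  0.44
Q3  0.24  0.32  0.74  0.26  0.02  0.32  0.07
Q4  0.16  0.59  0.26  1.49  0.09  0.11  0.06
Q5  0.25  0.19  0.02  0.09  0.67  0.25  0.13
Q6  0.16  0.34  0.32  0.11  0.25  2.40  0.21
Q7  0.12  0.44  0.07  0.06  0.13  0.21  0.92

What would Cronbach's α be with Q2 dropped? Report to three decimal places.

Remaining items: Q1, Q3, Q4, Q5, Q6, Q7 (k = 6).
ΣVar(i) = 1.37 + 0.74 + 1.49 + 0.67 + 2.40 + 0.92 = 7.59
σ²_total = 7.59 + 2 × 2.45 = 12.49
α (item deleted) = (6/5)·(1 − 7.59/12.49) = 0.471

α = 0.471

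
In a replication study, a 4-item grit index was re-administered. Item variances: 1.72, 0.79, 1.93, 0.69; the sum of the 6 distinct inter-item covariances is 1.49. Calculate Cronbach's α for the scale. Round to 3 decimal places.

Cronbach's α = 0.490

Σσ²ᵢ = 1.72 + 0.79 + 1.93 + 0.69 = 5.13
Sum of distinct covariances = 1.49
Var(T) = Σσ²ᵢ + 2·Σcov = 5.13 + 2 × 1.49 = 8.11
α = (4/3)·(1 − 5.13/8.11) = 0.490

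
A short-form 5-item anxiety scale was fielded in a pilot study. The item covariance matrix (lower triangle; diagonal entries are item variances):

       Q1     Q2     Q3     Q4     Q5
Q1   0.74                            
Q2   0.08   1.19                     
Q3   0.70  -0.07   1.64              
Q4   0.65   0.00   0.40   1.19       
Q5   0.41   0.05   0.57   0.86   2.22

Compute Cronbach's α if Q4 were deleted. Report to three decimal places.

α = 0.501

Remaining items: Q1, Q2, Q3, Q5 (k = 4).
Σσ²ᵢ = 0.74 + 1.19 + 1.64 + 2.22 = 5.79
σ²_total = 5.79 + 2 × 1.74 = 9.27
α (item deleted) = (4/3)·(1 − 5.79/9.27) = 0.501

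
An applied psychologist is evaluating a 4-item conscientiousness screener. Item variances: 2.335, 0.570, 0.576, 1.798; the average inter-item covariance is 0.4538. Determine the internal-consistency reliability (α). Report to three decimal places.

ΣVar(i) = 2.335 + 0.570 + 0.576 + 1.798 = 5.279
Sum of the 6 distinct covariances = 6 × 0.4538 = 2.7228
σ²_T = ΣVar(i) + 2·Σcov = 5.279 + 2 × 2.7228 = 10.7246
α = (4/3)·(1 − 5.279/10.7246) = 0.677

α = 0.677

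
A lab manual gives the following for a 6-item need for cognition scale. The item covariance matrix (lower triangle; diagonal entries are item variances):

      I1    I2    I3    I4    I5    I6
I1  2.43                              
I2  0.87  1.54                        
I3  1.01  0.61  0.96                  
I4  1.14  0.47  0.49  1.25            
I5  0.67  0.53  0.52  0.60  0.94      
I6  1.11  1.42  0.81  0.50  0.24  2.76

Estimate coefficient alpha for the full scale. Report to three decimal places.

Σσ²ᵢ = 2.43 + 1.54 + 0.96 + 1.25 + 0.94 + 2.76 = 9.88
Sum of the distinct covariances = 10.99
σ²_total = 9.88 + 2 × 10.99 = 31.86
α = (k/(k−1))·(1 − Σσ²ᵢ/σ²_total) = (6/5)·(1 − 9.88/31.86) = 0.828

coefficient alpha = 0.828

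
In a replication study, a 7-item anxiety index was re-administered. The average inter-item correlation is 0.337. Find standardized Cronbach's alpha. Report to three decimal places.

α = 0.781

Standardized α = k·r̄ / (1 + (k−1)·r̄) = 7 × 0.337 / (1 + 6 × 0.337)
  = 2.3590 / 3.0220 = 0.781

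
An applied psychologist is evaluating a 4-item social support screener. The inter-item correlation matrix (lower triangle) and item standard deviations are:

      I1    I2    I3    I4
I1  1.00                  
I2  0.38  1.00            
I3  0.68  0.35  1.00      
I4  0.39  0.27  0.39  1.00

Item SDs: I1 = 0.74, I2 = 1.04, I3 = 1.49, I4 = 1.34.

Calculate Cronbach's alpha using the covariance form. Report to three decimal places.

Σσ²ᵢ = 0.74² + 1.04² + 1.49² + 1.34² = 5.6449
Covariances σ_ij = r_ij · s_i · s_j:
  σ(I1,I2) = 0.38 × 0.74 × 1.04 = 0.2924
  σ(I1,I3) = 0.68 × 0.74 × 1.49 = 0.7498
  σ(I1,I4) = 0.39 × 0.74 × 1.34 = 0.3867
  σ(I2,I3) = 0.35 × 1.04 × 1.49 = 0.5424
  σ(I2,I4) = 0.27 × 1.04 × 1.34 = 0.3763
  σ(I3,I4) = 0.39 × 1.49 × 1.34 = 0.7787
σ²_T = Σσ²ᵢ + 2·Σσ_ij = 5.6449 + 2 × 3.1263 = 11.8975
α = (4/3)·(1 − 5.6449/11.8975) = 0.701

Cronbach's alpha = 0.701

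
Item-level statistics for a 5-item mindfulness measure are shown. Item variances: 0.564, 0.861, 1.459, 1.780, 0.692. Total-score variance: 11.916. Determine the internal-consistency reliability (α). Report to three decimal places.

α = 0.688

Σσᵢ² = 0.564 + 0.861 + 1.459 + 1.780 + 0.692 = 5.356
α = (k/(k−1))·(1 − Σσᵢ²/Var(T)) = (5/4)·(1 − 5.356/11.916) = 0.688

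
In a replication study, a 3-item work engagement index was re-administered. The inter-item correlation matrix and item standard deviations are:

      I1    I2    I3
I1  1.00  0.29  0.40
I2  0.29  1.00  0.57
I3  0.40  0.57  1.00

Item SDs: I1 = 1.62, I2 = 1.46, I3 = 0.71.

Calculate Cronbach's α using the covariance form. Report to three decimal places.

Cronbach's α = 0.597

Σσ²ᵢ = 1.62² + 1.46² + 0.71² = 5.2601
Covariances σ_ij = r_ij · s_i · s_j:
  σ(I1,I2) = 0.29 × 1.62 × 1.46 = 0.6859
  σ(I1,I3) = 0.40 × 1.62 × 0.71 = 0.4601
  σ(I2,I3) = 0.57 × 1.46 × 0.71 = 0.5909
σ²_T = Σσ²ᵢ + 2·Σσ_ij = 5.2601 + 2 × 1.7369 = 8.7339
α = (3/2)·(1 − 5.2601/8.7339) = 0.597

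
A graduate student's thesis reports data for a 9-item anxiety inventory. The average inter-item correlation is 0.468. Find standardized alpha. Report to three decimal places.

Standardized α = k·r̄ / (1 + (k−1)·r̄) = 9 × 0.468 / (1 + 8 × 0.468)
  = 4.2120 / 4.7440 = 0.888

standardized alpha = 0.888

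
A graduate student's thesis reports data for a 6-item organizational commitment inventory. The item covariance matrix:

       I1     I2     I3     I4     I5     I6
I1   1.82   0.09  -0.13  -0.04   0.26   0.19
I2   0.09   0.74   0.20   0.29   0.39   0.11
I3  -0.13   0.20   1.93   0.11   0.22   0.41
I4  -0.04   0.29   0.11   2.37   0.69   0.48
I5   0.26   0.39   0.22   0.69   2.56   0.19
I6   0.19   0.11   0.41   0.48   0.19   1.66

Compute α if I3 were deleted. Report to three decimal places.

Remaining items: I1, I2, I4, I5, I6 (k = 5).
sum of item variances = 1.82 + 0.74 + 2.37 + 2.56 + 1.66 = 9.15
total variance = 9.15 + 2 × 2.65 = 14.45
α (item deleted) = (5/4)·(1 − 9.15/14.45) = 0.458

α = 0.458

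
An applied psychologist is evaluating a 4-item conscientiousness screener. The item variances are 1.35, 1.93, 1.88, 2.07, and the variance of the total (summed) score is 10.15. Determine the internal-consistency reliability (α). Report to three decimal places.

Σσᵢ² = 1.35 + 1.93 + 1.88 + 2.07 = 7.23
α = (k/(k−1))·(1 − Σσᵢ²/Var(T)) = (4/3)·(1 − 7.23/10.15) = 0.384

α = 0.384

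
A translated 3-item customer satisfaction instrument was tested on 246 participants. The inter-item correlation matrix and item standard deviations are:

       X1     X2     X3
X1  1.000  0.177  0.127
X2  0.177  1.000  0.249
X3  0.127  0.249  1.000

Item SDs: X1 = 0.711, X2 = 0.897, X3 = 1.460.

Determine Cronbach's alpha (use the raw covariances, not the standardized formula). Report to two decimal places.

α = 0.37

Σσ²ᵢ = 0.711² + 0.897² + 1.460² = 3.4417
Covariances σ_ij = r_ij · s_i · s_j:
  σ(X1,X2) = 0.177 × 0.711 × 0.897 = 0.1129
  σ(X1,X3) = 0.127 × 0.711 × 1.460 = 0.1318
  σ(X2,X3) = 0.249 × 0.897 × 1.460 = 0.3261
σ²_T = Σσ²ᵢ + 2·Σσ_ij = 3.4417 + 2 × 0.5708 = 4.5833
α = (3/2)·(1 − 3.4417/4.5833) = 0.37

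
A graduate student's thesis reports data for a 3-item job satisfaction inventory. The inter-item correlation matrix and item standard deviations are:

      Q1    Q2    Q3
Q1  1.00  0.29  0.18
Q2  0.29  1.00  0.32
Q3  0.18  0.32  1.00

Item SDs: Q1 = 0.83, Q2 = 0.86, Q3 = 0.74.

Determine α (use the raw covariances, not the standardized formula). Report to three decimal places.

Σσ²ᵢ = 0.83² + 0.86² + 0.74² = 1.9761
Covariances σ_ij = r_ij · s_i · s_j:
  σ(Q1,Q2) = 0.29 × 0.83 × 0.86 = 0.2070
  σ(Q1,Q3) = 0.18 × 0.83 × 0.74 = 0.1106
  σ(Q2,Q3) = 0.32 × 0.86 × 0.74 = 0.2036
σ²_T = Σσ²ᵢ + 2·Σσ_ij = 1.9761 + 2 × 0.5212 = 3.0185
α = (3/2)·(1 − 1.9761/3.0185) = 0.518

α = 0.518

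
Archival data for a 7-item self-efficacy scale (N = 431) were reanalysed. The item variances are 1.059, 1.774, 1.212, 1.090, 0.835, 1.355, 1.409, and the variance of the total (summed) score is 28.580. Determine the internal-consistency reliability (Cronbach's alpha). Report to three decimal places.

α = 0.810

Σσ²ᵢ = 1.059 + 1.774 + 1.212 + 1.090 + 0.835 + 1.355 + 1.409 = 8.734
α = (k/(k−1))·(1 − Σσ²ᵢ/total variance) = (7/6)·(1 − 8.734/28.580) = 0.810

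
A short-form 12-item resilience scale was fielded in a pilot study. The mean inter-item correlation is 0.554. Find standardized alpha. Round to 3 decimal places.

standardized alpha = 0.937

Standardized α = k·r̄ / (1 + (k−1)·r̄) = 12 × 0.554 / (1 + 11 × 0.554)
  = 6.6480 / 7.0940 = 0.937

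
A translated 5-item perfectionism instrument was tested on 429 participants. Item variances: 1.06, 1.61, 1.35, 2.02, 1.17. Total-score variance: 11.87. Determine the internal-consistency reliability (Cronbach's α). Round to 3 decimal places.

α = 0.491

Σσᵢ² = 1.06 + 1.61 + 1.35 + 2.02 + 1.17 = 7.21
α = (k/(k−1))·(1 − Σσᵢ²/σ²_total) = (5/4)·(1 − 7.21/11.87) = 0.491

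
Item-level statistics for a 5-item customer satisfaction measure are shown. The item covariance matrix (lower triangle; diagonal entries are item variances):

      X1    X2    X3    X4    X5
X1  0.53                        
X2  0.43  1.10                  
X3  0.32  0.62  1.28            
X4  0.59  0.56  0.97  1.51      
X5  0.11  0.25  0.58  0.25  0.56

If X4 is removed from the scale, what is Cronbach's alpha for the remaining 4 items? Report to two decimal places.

Remaining items: X1, X2, X3, X5 (k = 4).
ΣVar(i) = 0.53 + 1.10 + 1.28 + 0.56 = 3.47
total variance = 3.47 + 2 × 2.31 = 8.09
α (item deleted) = (4/3)·(1 − 3.47/8.09) = 0.76

Cronbach's alpha = 0.76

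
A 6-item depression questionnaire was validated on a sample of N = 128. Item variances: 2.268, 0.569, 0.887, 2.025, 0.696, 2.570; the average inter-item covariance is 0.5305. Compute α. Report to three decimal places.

α = 0.766

Σσ²ᵢ = 2.268 + 0.569 + 0.887 + 2.025 + 0.696 + 2.570 = 9.015
Sum of the 15 distinct covariances = 15 × 0.5305 = 7.9575
σ²_total = Σσ²ᵢ + 2·Σcov = 9.015 + 2 × 7.9575 = 24.9300
α = (6/5)·(1 − 9.015/24.9300) = 0.766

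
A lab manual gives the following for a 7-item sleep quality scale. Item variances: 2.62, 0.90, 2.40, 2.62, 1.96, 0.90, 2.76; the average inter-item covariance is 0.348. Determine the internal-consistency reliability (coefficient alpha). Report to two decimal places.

α = 0.59

Σσᵢ² = 2.62 + 0.90 + 2.40 + 2.62 + 1.96 + 0.90 + 2.76 = 14.16
Sum of the 21 distinct covariances = 21 × 0.348 = 7.308
Var(T) = Σσᵢ² + 2·Σcov = 14.16 + 2 × 7.308 = 28.776
α = (7/6)·(1 − 14.16/28.776) = 0.59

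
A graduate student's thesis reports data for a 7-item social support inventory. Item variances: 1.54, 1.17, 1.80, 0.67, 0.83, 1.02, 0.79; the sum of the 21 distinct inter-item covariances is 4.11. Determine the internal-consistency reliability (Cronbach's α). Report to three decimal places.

Σσ²ᵢ = 1.54 + 1.17 + 1.80 + 0.67 + 0.83 + 1.02 + 0.79 = 7.82
Sum of distinct covariances = 4.11
total variance = Σσ²ᵢ + 2·Σcov = 7.82 + 2 × 4.11 = 16.04
α = (7/6)·(1 − 7.82/16.04) = 0.598

Cronbach's α = 0.598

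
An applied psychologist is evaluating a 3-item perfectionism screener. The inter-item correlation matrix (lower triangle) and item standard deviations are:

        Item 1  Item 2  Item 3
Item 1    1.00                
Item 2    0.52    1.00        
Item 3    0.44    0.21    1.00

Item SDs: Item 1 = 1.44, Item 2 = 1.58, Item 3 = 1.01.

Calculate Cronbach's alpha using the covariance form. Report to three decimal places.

α = 0.654

Σσ²ᵢ = 1.44² + 1.58² + 1.01² = 5.5901
Covariances σ_ij = r_ij · s_i · s_j:
  σ(Item 1,Item 2) = 0.52 × 1.44 × 1.58 = 1.1831
  σ(Item 1,Item 3) = 0.44 × 1.44 × 1.01 = 0.6399
  σ(Item 2,Item 3) = 0.21 × 1.58 × 1.01 = 0.3351
σ²_T = Σσ²ᵢ + 2·Σσ_ij = 5.5901 + 2 × 2.1581 = 9.9063
α = (3/2)·(1 − 5.5901/9.9063) = 0.654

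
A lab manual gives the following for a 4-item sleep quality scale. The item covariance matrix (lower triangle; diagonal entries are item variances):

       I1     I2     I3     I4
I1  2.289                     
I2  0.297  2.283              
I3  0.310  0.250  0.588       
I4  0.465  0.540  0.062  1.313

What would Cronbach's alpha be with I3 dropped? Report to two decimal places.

Cronbach's alpha = 0.46

Remaining items: I1, I2, I4 (k = 3).
ΣVar(i) = 2.289 + 2.283 + 1.313 = 5.885
σ²_total = 5.885 + 2 × 1.302 = 8.489
α (item deleted) = (3/2)·(1 − 5.885/8.489) = 0.46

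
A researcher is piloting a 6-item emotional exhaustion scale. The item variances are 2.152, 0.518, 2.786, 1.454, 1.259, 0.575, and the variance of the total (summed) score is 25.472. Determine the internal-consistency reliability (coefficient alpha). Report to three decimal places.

α = 0.788

sum of item variances = 2.152 + 0.518 + 2.786 + 1.454 + 1.259 + 0.575 = 8.744
α = (k/(k−1))·(1 − sum of item variances/σ²_total) = (6/5)·(1 − 8.744/25.472) = 0.788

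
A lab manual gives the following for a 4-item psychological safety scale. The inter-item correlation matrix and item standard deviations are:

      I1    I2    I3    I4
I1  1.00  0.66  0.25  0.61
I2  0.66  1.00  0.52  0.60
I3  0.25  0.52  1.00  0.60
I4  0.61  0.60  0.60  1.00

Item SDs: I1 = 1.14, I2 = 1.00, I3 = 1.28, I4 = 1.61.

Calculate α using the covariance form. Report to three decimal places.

α = 0.813

Σσ²ᵢ = 1.14² + 1.00² + 1.28² + 1.61² = 6.5301
Covariances σ_ij = r_ij · s_i · s_j:
  σ(I1,I2) = 0.66 × 1.14 × 1.00 = 0.7524
  σ(I1,I3) = 0.25 × 1.14 × 1.28 = 0.3648
  σ(I1,I4) = 0.61 × 1.14 × 1.61 = 1.1196
  σ(I2,I3) = 0.52 × 1.00 × 1.28 = 0.6656
  σ(I2,I4) = 0.60 × 1.00 × 1.61 = 0.9660
  σ(I3,I4) = 0.60 × 1.28 × 1.61 = 1.2365
σ²_T = Σσ²ᵢ + 2·Σσ_ij = 6.5301 + 2 × 5.1049 = 16.7399
α = (4/3)·(1 − 6.5301/16.7399) = 0.813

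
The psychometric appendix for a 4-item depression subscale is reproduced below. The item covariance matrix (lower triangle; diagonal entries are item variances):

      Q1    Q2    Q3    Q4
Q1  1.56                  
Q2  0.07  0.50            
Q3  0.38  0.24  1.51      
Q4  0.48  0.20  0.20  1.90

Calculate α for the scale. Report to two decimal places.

α = 0.49

Σσᵢ² = 1.56 + 0.50 + 1.51 + 1.90 = 5.47
Σ_{i<j} σ_ij = 1.57
Var(T) = 5.47 + 2 × 1.57 = 8.61
α = (k/(k−1))·(1 − Σσᵢ²/Var(T)) = (4/3)·(1 − 5.47/8.61) = 0.49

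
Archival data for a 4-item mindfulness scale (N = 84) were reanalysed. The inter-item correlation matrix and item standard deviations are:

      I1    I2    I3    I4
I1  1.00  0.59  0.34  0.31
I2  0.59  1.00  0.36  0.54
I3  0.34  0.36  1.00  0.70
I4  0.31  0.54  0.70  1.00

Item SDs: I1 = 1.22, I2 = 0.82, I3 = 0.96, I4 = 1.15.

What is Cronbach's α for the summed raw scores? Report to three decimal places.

Σσ²ᵢ = 1.22² + 0.82² + 0.96² + 1.15² = 4.4049
Covariances σ_ij = r_ij · s_i · s_j:
  σ(I1,I2) = 0.59 × 1.22 × 0.82 = 0.5902
  σ(I1,I3) = 0.34 × 1.22 × 0.96 = 0.3982
  σ(I1,I4) = 0.31 × 1.22 × 1.15 = 0.4349
  σ(I2,I3) = 0.36 × 0.82 × 0.96 = 0.2834
  σ(I2,I4) = 0.54 × 0.82 × 1.15 = 0.5092
  σ(I3,I4) = 0.70 × 0.96 × 1.15 = 0.7728
σ²_T = Σσ²ᵢ + 2·Σσ_ij = 4.4049 + 2 × 2.9887 = 10.3823
α = (4/3)·(1 − 4.4049/10.3823) = 0.768

Cronbach's α = 0.768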